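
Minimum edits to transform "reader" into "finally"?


Word 1: "reader" (length 6)
Word 2: "finally" (length 7)
One optimal edit sequence (insert/delete/substitute each cost 1):
  1. insert 'f'  (+1)
  2. substitute 'r' -> 'i'  (+1)
  3. substitute 'e' -> 'n'  (+1)
  4. keep 'a'
  5. substitute 'd' -> 'l'  (+1)
  6. substitute 'e' -> 'l'  (+1)
  7. substitute 'r' -> 'y'  (+1)
Total edit operations: 6
Edit distance = 6


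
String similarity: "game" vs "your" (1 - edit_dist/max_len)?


Word 1: "game" (length 4)
Word 2: "your" (length 4)
One optimal edit sequence:
  1. substitute 'g' -> 'y'  (+1)
  2. substitute 'a' -> 'o'  (+1)
  3. substitute 'm' -> 'u'  (+1)
  4. substitute 'e' -> 'r'  (+1)
Edit distance = 4
Max length = max(4, 4) = 4
Similarity = 1 - 4/4
= 0.0000


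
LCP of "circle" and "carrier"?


Word 1: "circle"
Word 2: "carrier"
Comparing from start:
  Pos 0: 'c' == 'c'
  Pos 1: 'i' != 'a' (stop)
LCP = "c" (length 1)


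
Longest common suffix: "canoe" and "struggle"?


Word 1: "canoe"
Word 2: "struggle"
Comparing from end:
  Pos -1: 'e' == 'e'
  Pos -2: 'o' != 'l' (stop)
LCS = "e" (length 1)


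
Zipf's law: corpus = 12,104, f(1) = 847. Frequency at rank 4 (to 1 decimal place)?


Zipf's law: f(r) = f(1) / r
f(1) = 847
f(4) = 847 / 4
= 211.8 occurrences


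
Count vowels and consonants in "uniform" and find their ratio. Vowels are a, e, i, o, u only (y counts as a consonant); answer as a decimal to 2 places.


Word: "uniform"
Vowels (a,e,i,o,u): 3
Consonants: 4
Ratio = 3/4
= 0.75


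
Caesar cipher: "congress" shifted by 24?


Word: "congress"
Shift: 24
Each letter → (letter + shift) mod 26:
  'c' (2) + 24 = 0 → 'a'
  'o' (14) + 24 = 12 → 'm'
  'n' (13) + 24 = 11 → 'l'
  'g' (6) + 24 = 4 → 'e'
  'r' (17) + 24 = 15 → 'p'
  'e' (4) + 24 = 2 → 'c'
  's' (18) + 24 = 16 → 'q'
  's' (18) + 24 = 16 → 'q'
Result = "amlepcqq"


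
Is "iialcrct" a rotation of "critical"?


Word: "critical", Candidate: "iialcrct"
Method: check if candidate is substring of word+word
"criticalcritical" contains "iialcrct"? No
Is rotation = No


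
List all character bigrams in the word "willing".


Word: "willing" (length 7)
Number of bigrams = 7 - 2 + 1 = 6
  Position 0: "wi"
  Position 1: "il"
  Position 2: "ll"
  Position 3: "li"
  Position 4: "in"
  Position 5: "ng"
Bigrams = "wi", "il", "ll", "li", "in", "ng"


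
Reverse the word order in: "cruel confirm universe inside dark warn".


Original: "cruel confirm universe inside dark warn"
Words (1..n): cruel | confirm | universe | inside | dark | warn
Reversed (n..1): warn | dark | inside | universe | confirm | cruel
Result = "warn dark inside universe confirm cruel"


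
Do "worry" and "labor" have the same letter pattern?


Pattern of "worry": [0, 1, 2, 2, 3]
Pattern of "labor": [0, 1, 2, 3, 4]
Patterns do not match
Same pattern = No


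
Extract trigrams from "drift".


Word: "drift" (length 5)
Number of trigrams = 5 - 3 + 1 = 3
  Position 0: "dri"
  Position 1: "rif"
  Position 2: "ift"
Trigrams = "dri", "rif", "ift"


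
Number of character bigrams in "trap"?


Word: "trap" (length 4)
Number of 2-grams = length - 2 + 1 = 4 - 2 + 1
= 3


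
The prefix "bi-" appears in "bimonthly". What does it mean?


Prefix: bi-
Example: bimonthly (bi- + monthly)
Meaning = two


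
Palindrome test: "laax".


Word: "laax"
Reversed: "xaal"
Forward == Backward? laax != xaal
Palindrome = No


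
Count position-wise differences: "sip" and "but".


Comparing character by character (same length = 3):
  Pos 0: 's' vs 'b' !=
  Pos 1: 'i' vs 'u' !=
  Pos 2: 'p' vs 't' !=
Hamming distance = 3


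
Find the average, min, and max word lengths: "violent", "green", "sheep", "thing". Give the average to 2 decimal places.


Lengths: "violent"=7, "green"=5, "sheep"=5, "thing"=5
Sum = 22, Count = 4
Average = 22/4 = 5.50
= avg=5.50, min=5, max=7


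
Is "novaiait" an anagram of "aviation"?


Word 1: "aviation" → sorted: aaiinotv
Word 2: "novaiait" → sorted: aaiinotv
Same letters? aaiinotv == aaiinotv
Anagram = Yes


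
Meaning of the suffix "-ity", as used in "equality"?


Suffix: -ity
Example: equality = equal + -ity
Meaning = quality of


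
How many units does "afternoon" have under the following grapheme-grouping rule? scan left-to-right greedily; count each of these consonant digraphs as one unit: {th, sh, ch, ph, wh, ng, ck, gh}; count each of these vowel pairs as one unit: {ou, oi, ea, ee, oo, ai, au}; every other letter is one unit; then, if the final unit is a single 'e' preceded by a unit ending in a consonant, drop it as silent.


Word: "afternoon" (9 letters)
Left-to-right scan:
  (1) 'a' (letter)
  (2) 'f' (letter)
  (3) 't' (letter)
  (4) 'e' (letter)
  (5) 'r' (letter)
  (6) 'n' (letter)
  (7) 'oo' (vowel-pair)
  (8) 'n' (letter)
Units from scan: 8
Sound units = 8 units


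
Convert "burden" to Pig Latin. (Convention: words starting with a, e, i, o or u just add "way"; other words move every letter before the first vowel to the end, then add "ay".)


Word: "burden"
Starts with consonant(s) → move to end, add 'ay'
Consonant cluster: "b"
Pig Latin = "urdenbay"


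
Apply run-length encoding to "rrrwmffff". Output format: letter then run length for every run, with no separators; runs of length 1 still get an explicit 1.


String: "rrrwmffff"
Scanning for consecutive runs:
  'r' x 3
  'w' x 1
  'm' x 1
  'f' x 4
RLE = "r3w1m1f4"


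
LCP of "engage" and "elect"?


Word 1: "engage"
Word 2: "elect"
Comparing from start:
  Pos 0: 'e' == 'e'
  Pos 1: 'n' != 'l' (stop)
LCP = "e" (length 1)


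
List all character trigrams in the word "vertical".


Word: "vertical" (length 8)
Number of trigrams = 8 - 3 + 1 = 6
  Position 0: "ver"
  Position 1: "ert"
  Position 2: "rti"
  Position 3: "tic"
  Position 4: "ica"
  Position 5: "cal"
Trigrams = "ver", "ert", "rti", "tic", "ica", "cal"


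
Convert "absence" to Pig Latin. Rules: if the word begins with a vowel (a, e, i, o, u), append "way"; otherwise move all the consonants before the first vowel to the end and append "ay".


Word: "absence"
Starts with vowel → add 'way'
Pig Latin = "absenceway"


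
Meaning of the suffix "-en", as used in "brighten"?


Suffix: -en
Example: brighten (bright + -en)
Meaning = to make / become


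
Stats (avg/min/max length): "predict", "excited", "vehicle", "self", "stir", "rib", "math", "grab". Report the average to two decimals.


Lengths: "predict"=7, "excited"=7, "vehicle"=7, "self"=4, "stir"=4, "rib"=3, "math"=4, "grab"=4
Sum = 40, Count = 8
Average = 40/8 = 5.00
= avg=5.00, min=3, max=7


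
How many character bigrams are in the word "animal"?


Word: "animal" (length 6)
Number of 2-grams = length - 2 + 1 = 6 - 2 + 1
= 5


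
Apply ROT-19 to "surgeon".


Word: "surgeon"
Shift: 19
Each letter → (letter + shift) mod 26:
  's' (18) + 19 = 11 → 'l'
  'u' (20) + 19 = 13 → 'n'
  'r' (17) + 19 = 10 → 'k'
  'g' (6) + 19 = 25 → 'z'
  'e' (4) + 19 = 23 → 'x'
  'o' (14) + 19 = 7 → 'h'
  'n' (13) + 19 = 6 → 'g'
Result = "lnkzxhg"


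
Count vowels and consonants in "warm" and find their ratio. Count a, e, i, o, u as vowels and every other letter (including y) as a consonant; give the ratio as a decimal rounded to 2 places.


Word: "warm"
Vowels (a,e,i,o,u): 1
Consonants: 3
Ratio = 1/3
= 0.33


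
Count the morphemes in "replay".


Word: "replay"
Morphemes: re- / play
Each morpheme carries meaning
= 2 morphemes


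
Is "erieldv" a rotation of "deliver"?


Word: "deliver", Candidate: "erieldv"
Method: check if candidate is substring of word+word
"deliverdeliver" contains "erieldv"? No
Is rotation = No


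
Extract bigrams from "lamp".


Word: "lamp" (length 4)
Number of bigrams = 4 - 2 + 1 = 3
  Position 0: "la"
  Position 1: "am"
  Position 2: "mp"
Bigrams = "la", "am", "mp"


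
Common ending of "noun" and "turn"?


Word 1: "noun"
Word 2: "turn"
Comparing from end:
  Pos -1: 'n' == 'n'
  Pos -2: 'u' != 'r' (stop)
LCS = "n" (length 1)


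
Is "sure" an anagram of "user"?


Word 1: "user" → sorted: ersu
Word 2: "sure" → sorted: ersu
Same letters? ersu == ersu
Anagram = Yes


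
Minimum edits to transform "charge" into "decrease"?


Word 1: "charge" (length 6)
Word 2: "decrease" (length 8)
One optimal edit sequence (insert/delete/substitute each cost 1):
  1. insert 'd'  (+1)
  2. insert 'e'  (+1)
  3. keep 'c'
  4. substitute 'h' -> 'r'  (+1)
  5. substitute 'a' -> 'e'  (+1)
  6. substitute 'r' -> 'a'  (+1)
  7. substitute 'g' -> 's'  (+1)
  8. keep 'e'
Total edit operations: 6
Edit distance = 6


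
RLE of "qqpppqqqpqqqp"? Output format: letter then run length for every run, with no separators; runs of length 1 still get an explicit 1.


String: "qqpppqqqpqqqp"
Scanning for consecutive runs:
  'q' x 2
  'p' x 3
  'q' x 3
  'p' x 1
  'q' x 3
  'p' x 1
RLE = "q2p3q3p1q3p1"


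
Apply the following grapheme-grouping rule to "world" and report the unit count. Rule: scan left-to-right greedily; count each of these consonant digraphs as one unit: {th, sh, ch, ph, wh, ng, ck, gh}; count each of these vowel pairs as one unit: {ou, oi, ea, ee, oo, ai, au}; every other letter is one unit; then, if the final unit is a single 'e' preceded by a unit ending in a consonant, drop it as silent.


Word: "world" (5 letters)
Left-to-right scan:
  1. 'w' (letter)
  2. 'o' (letter)
  3. 'r' (letter)
  4. 'l' (letter)
  5. 'd' (letter)
Units from scan: 5
Sound units = 5 units


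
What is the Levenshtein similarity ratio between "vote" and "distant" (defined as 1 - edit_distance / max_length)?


Word 1: "vote" (length 4)
Word 2: "distant" (length 7)
One optimal edit sequence:
  1. insert 'd'  (+1)
  2. substitute 'v' -> 'i'  (+1)
  3. substitute 'o' -> 's'  (+1)
  4. keep 't'
  5. insert 'a'  (+1)
  6. insert 'n'  (+1)
  7. substitute 'e' -> 't'  (+1)
Edit distance = 6
Max length = max(4, 7) = 7
Similarity = 1 - 6/7
= 0.1429


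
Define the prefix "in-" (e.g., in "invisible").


Prefix: in-
As in: invisible -> in- + visible
Meaning = not / into


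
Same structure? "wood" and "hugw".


Pattern of "wood": [0, 1, 1, 2]
Pattern of "hugw": [0, 1, 2, 3]
Patterns do not match
Same pattern = No


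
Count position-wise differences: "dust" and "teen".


Comparing character by character (same length = 4):
  Pos 0: 'd' vs 't' !=
  Pos 1: 'u' vs 'e' !=
  Pos 2: 's' vs 'e' !=
  Pos 3: 't' vs 'n' !=
Hamming distance = 4


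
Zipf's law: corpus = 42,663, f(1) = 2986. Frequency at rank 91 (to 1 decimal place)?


Zipf's law: f(r) = f(1) / r
f(1) = 2986
f(91) = 2986 / 91
= 32.8 occurrences


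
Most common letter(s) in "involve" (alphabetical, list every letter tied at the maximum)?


Word: "involve"
Letter counts:
  'e': 1
  'i': 1
  'l': 1
  'n': 1
  'o': 1
  'v': 2
Maximum count = 2
Most frequent = 'v' (2 times each)


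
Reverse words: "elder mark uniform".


Original: "elder mark uniform"
Words (1..n): elder | mark | uniform
Reversed (n..1): uniform | mark | elder
Result = "uniform mark elder"


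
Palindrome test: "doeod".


Word: "doeod"
Reversed: "doeod"
Forward == Backward? doeod == doeod
Palindrome = Yes


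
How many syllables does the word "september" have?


Word: "september"
Syllable breakdown: sep | tem | ber
Counting: 3 parts
= 3 syllables


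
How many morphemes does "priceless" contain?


Word: "priceless"
Morphemes: price | -less
Each morpheme carries meaning
= 2 morphemes


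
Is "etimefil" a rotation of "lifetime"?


Word: "lifetime", Candidate: "etimefil"
Method: check if candidate is substring of word+word
"lifetimelifetime" contains "etimefil"? No
Is rotation = No


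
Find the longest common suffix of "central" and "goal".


Word 1: "central"
Word 2: "goal"
Comparing from end:
  Pos -1: 'l' == 'l'
  Pos -2: 'a' == 'a'
  Pos -3: 'r' != 'o' (stop)
LCS = "al" (length 2)


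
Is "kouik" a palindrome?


Word: "kouik"
Reversed: "kiuok"
Forward == Backward? kouik != kiuok
Palindrome = No


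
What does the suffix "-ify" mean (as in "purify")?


Suffix: -ify
As in: purify -> pure + -ify, with a spelling change
Meaning = to make


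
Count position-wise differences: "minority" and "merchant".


Comparing character by character (same length = 8):
  Pos 0: 'm' vs 'm' =
  Pos 1: 'i' vs 'e' !=
  Pos 2: 'n' vs 'r' !=
  Pos 3: 'o' vs 'c' !=
  Pos 4: 'r' vs 'h' !=
  Pos 5: 'i' vs 'a' !=
  Pos 6: 't' vs 'n' !=
  Pos 7: 'y' vs 't' !=
Hamming distance = 7


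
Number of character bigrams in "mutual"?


Word: "mutual" (length 6)
Number of 2-grams = length - 2 + 1 = 6 - 2 + 1
= 5


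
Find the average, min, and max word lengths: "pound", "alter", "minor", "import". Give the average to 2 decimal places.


Lengths: "pound"=5, "alter"=5, "minor"=5, "import"=6
Sum = 21, Count = 4
Average = 21/4 = 5.25
= avg=5.25, min=5, max=6


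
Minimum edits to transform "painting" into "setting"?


Word 1: "painting" (length 8)
Word 2: "setting" (length 7)
One optimal edit sequence (insert/delete/substitute each cost 1):
  1. delete 'p'  (+1)
  2. substitute 'a' -> 's'  (+1)
  3. substitute 'i' -> 'e'  (+1)
  4. substitute 'n' -> 't'  (+1)
  5. keep 't'
  6. keep 'i'
  7. keep 'n'
  8. keep 'g'
Total edit operations: 4
Edit distance = 4


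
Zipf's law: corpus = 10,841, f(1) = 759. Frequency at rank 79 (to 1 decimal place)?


Zipf's law: f(r) = f(1) / r
f(1) = 759
f(79) = 759 / 79
= 9.6 occurrences


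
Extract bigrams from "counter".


Word: "counter" (length 7)
Number of bigrams = 7 - 2 + 1 = 6
  Position 0: "co"
  Position 1: "ou"
  Position 2: "un"
  Position 3: "nt"
  Position 4: "te"
  Position 5: "er"
Bigrams = "co", "ou", "un", "nt", "te", "er"


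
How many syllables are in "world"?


Word: "world"
Syllable breakdown: world
Counting: 1 part
= 1 syllable


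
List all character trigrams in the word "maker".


Word: "maker" (length 5)
Number of trigrams = 5 - 3 + 1 = 3
  Position 0: "mak"
  Position 1: "ake"
  Position 2: "ker"
Trigrams = "mak", "ake", "ker"


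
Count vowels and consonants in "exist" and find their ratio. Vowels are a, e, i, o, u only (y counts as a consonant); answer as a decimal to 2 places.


Word: "exist"
Vowels (a,e,i,o,u): 2
Consonants: 3
Ratio = 2/3
= 0.67


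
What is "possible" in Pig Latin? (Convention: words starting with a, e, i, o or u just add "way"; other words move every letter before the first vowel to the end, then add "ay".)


Word: "possible"
Starts with consonant(s) → move to end, add 'ay'
Consonant cluster: "p"
Pig Latin = "ossiblepay"


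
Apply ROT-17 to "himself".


Word: "himself"
Shift: 17
Each letter → (letter + shift) mod 26:
  'h' (7) + 17 = 24 → 'y'
  'i' (8) + 17 = 25 → 'z'
  'm' (12) + 17 = 3 → 'd'
  's' (18) + 17 = 9 → 'j'
  'e' (4) + 17 = 21 → 'v'
  'l' (11) + 17 = 2 → 'c'
  'f' (5) + 17 = 22 → 'w'
Result = "yzdjvcw"


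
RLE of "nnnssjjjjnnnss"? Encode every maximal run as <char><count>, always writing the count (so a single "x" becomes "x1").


String: "nnnssjjjjnnnss"
Scanning for consecutive runs:
  'n' x 3
  's' x 2
  'j' x 4
  'n' x 3
  's' x 2
RLE = "n3s2j4n3s2"


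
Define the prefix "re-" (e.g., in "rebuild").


Prefix: re-
Example: rebuild (re- + build)
Meaning = again


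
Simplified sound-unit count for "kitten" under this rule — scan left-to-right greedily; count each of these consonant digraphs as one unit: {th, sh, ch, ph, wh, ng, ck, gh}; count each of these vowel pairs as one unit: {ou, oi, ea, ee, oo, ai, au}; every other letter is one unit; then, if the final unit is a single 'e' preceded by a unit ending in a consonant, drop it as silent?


Word: "kitten" (6 letters)
Left-to-right scan:
  (1) 'k' (letter)
  (2) 'i' (letter)
  (3) 't' (letter)
  (4) 't' (letter)
  (5) 'e' (letter)
  (6) 'n' (letter)
Units from scan: 6
Sound units = 6 units


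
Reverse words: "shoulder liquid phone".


Original: "shoulder liquid phone"
Words (1..n): shoulder | liquid | phone
Reversed (n..1): phone | liquid | shoulder
Result = "phone liquid shoulder"


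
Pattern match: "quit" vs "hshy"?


Pattern of "quit": [0, 1, 2, 3]
Pattern of "hshy": [0, 1, 0, 2]
Patterns do not match
Same pattern = No


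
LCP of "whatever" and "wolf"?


Word 1: "whatever"
Word 2: "wolf"
Comparing from start:
  Pos 0: 'w' == 'w'
  Pos 1: 'h' != 'o' (stop)
LCP = "w" (length 1)


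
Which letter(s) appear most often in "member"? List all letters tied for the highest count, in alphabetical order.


Word: "member"
Letter counts:
  'b': 1
  'e': 2
  'm': 2
  'r': 1
Maximum count = 2
Most frequent = 'e', 'm' (2 times each)


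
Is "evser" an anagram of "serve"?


Word 1: "serve" → sorted: eersv
Word 2: "evser" → sorted: eersv
Same letters? eersv == eersv
Anagram = Yes


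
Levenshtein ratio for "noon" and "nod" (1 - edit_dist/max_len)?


Word 1: "noon" (length 4)
Word 2: "nod" (length 3)
One optimal edit sequence:
  1. keep 'n'
  2. delete 'o'  (+1)
  3. keep 'o'
  4. substitute 'n' -> 'd'  (+1)
Edit distance = 2
Max length = max(4, 3) = 4
Similarity = 1 - 2/4
= 0.5000


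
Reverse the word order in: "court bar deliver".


Original: "court bar deliver"
Words (1..n): court | bar | deliver
Reversed (n..1): deliver | bar | court
Result = "deliver bar court"


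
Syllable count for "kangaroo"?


Word: "kangaroo"
Syllable breakdown: kan / ga / roo
Counting: 3 parts
= 3 syllables


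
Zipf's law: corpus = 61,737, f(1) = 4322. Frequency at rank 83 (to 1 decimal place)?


Zipf's law: f(r) = f(1) / r
f(1) = 4322
f(83) = 4322 / 83
= 52.1 occurrences


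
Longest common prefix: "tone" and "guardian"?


Word 1: "tone"
Word 2: "guardian"
Comparing from start:
  Pos 0: 't' != 'g' (stop)
LCP = "" (length 0)


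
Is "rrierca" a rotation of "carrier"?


Word: "carrier", Candidate: "rrierca"
Method: check if candidate is substring of word+word
"carriercarrier" contains "rrierca"? Yes
Is rotation = Yes


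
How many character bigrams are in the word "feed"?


Word: "feed" (length 4)
Number of 2-grams = length - 2 + 1 = 4 - 2 + 1
= 3


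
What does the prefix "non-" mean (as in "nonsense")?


Prefix: non-
As in: nonsense -> non- + sense
Meaning = not


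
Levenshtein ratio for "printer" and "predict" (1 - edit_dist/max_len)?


Word 1: "printer" (length 7)
Word 2: "predict" (length 7)
One optimal edit sequence:
  1. keep 'p'
  2. keep 'r'
  3. substitute 'i' -> 'e'  (+1)
  4. substitute 'n' -> 'd'  (+1)
  5. substitute 't' -> 'i'  (+1)
  6. substitute 'e' -> 'c'  (+1)
  7. substitute 'r' -> 't'  (+1)
Edit distance = 5
Max length = max(7, 7) = 7
Similarity = 1 - 5/7
= 0.2857


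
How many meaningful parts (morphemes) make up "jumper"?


Word: "jumper"
Morphemes: jump / -er
Each morpheme carries meaning
= 2 morphemes


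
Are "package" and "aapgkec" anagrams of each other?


Word 1: "package" → sorted: aacegkp
Word 2: "aapgkec" → sorted: aacegkp
Same letters? aacegkp == aacegkp
Anagram = Yes


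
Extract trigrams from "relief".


Word: "relief" (length 6)
Number of trigrams = 6 - 3 + 1 = 4
  Position 0: "rel"
  Position 1: "eli"
  Position 2: "lie"
  Position 3: "ief"
Trigrams = "rel", "eli", "lie", "ief"


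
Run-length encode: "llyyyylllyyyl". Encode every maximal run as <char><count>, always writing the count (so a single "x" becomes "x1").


String: "llyyyylllyyyl"
Scanning for consecutive runs:
  'l' x 2
  'y' x 4
  'l' x 3
  'y' x 3
  'l' x 1
RLE = "l2y4l3y3l1"


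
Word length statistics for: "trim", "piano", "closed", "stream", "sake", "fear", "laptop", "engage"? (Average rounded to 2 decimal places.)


Lengths: "trim"=4, "piano"=5, "closed"=6, "stream"=6, "sake"=4, "fear"=4, "laptop"=6, "engage"=6
Sum = 41, Count = 8
Average = 41/8 = 5.13
= avg=5.13, min=4, max=6


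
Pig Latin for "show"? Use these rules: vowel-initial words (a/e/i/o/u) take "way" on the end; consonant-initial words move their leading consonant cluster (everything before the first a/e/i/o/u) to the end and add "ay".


Word: "show"
Starts with consonant(s) → move to end, add 'ay'
Consonant cluster: "sh"
Pig Latin = "owshay"


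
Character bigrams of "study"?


Word: "study" (length 5)
Number of bigrams = 5 - 2 + 1 = 4
  Position 0: "st"
  Position 1: "tu"
  Position 2: "ud"
  Position 3: "dy"
Bigrams = "st", "tu", "ud", "dy"


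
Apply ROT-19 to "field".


Word: "field"
Shift: 19
Each letter → (letter + shift) mod 26:
  'f' (5) + 19 = 24 → 'y'
  'i' (8) + 19 = 1 → 'b'
  'e' (4) + 19 = 23 → 'x'
  'l' (11) + 19 = 4 → 'e'
  'd' (3) + 19 = 22 → 'w'
Result = "ybxew"


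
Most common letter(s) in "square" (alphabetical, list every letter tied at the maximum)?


Word: "square"
Letter counts:
  'a': 1
  'e': 1
  'q': 1
  'r': 1
  's': 1
  'u': 1
Maximum count = 1
Most frequent = 'a', 'e', 'q', 'r', 's', 'u' (1 time each)


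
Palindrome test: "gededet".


Word: "gededet"
Reversed: "tededeg"
Forward == Backward? gededet != tededeg
Palindrome = No


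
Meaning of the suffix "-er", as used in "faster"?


Suffix: -er
Example: faster (fast + -er)
Meaning = one who / more


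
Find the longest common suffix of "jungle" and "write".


Word 1: "jungle"
Word 2: "write"
Comparing from end:
  Pos -1: 'e' == 'e'
  Pos -2: 'l' != 't' (stop)
LCS = "e" (length 1)


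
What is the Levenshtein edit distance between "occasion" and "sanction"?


Word 1: "occasion" (length 8)
Word 2: "sanction" (length 8)
One optimal edit sequence (insert/delete/substitute each cost 1):
  1. substitute 'o' -> 's'  (+1)
  2. substitute 'c' -> 'a'  (+1)
  3. substitute 'c' -> 'n'  (+1)
  4. substitute 'a' -> 'c'  (+1)
  5. substitute 's' -> 't'  (+1)
  6. keep 'i'
  7. keep 'o'
  8. keep 'n'
Total edit operations: 5
Edit distance = 5


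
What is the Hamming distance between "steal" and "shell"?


Comparing character by character (same length = 5):
  Pos 0: 's' vs 's' =
  Pos 1: 't' vs 'h' !=
  Pos 2: 'e' vs 'e' =
  Pos 3: 'a' vs 'l' !=
  Pos 4: 'l' vs 'l' =
Hamming distance = 2


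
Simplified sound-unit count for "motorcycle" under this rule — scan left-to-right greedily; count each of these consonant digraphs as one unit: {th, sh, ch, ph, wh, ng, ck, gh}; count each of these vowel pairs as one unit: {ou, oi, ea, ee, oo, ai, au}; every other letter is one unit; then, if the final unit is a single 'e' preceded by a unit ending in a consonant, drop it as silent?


Word: "motorcycle" (10 letters)
Left-to-right scan:
  1. 'm' (letter)
  2. 'o' (letter)
  3. 't' (letter)
  4. 'o' (letter)
  5. 'r' (letter)
  6. 'c' (letter)
  7. 'y' (letter)
  8. 'c' (letter)
  9. 'l' (letter)
  10. 'e' (letter)
Units from scan: 10
Final unit is 'e' after a consonant -> drop as silent (-1)
Sound units = 9 units


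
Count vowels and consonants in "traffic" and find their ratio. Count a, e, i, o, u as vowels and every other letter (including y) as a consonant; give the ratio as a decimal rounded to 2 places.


Word: "traffic"
Vowels (a,e,i,o,u): 2
Consonants: 5
Ratio = 2/5
= 0.40


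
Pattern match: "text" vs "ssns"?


Pattern of "text": [0, 1, 2, 0]
Pattern of "ssns": [0, 0, 1, 0]
Patterns do not match
Same pattern = No


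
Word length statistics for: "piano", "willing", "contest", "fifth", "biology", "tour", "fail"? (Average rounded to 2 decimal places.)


Lengths: "piano"=5, "willing"=7, "contest"=7, "fifth"=5, "biology"=7, "tour"=4, "fail"=4
Sum = 39, Count = 7
Average = 39/7 = 5.57
= avg=5.57, min=4, max=7


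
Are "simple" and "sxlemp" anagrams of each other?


Word 1: "simple" → sorted: eilmps
Word 2: "sxlemp" → sorted: elmpsx
Same letters? eilmps != elmpsx
Anagram = No


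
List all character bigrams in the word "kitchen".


Word: "kitchen" (length 7)
Number of bigrams = 7 - 2 + 1 = 6
  Position 0: "ki"
  Position 1: "it"
  Position 2: "tc"
  Position 3: "ch"
  Position 4: "he"
  Position 5: "en"
Bigrams = "ki", "it", "tc", "ch", "he", "en"


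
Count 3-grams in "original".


Word: "original" (length 8)
Number of 3-grams = length - 3 + 1 = 8 - 3 + 1
= 6


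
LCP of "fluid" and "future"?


Word 1: "fluid"
Word 2: "future"
Comparing from start:
  Pos 0: 'f' == 'f'
  Pos 1: 'l' != 'u' (stop)
LCP = "f" (length 1)


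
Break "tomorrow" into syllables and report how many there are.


Word: "tomorrow"
Syllable breakdown: to-mor-row
Counting: 3 parts
= 3 syllables


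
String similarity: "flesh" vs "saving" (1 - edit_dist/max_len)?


Word 1: "flesh" (length 5)
Word 2: "saving" (length 6)
One optimal edit sequence:
  1. insert 's'  (+1)
  2. substitute 'f' -> 'a'  (+1)
  3. substitute 'l' -> 'v'  (+1)
  4. substitute 'e' -> 'i'  (+1)
  5. substitute 's' -> 'n'  (+1)
  6. substitute 'h' -> 'g'  (+1)
Edit distance = 6
Max length = max(5, 6) = 6
Similarity = 1 - 6/6
= 0.0000


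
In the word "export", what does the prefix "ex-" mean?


Prefix: ex-
Example: export (ex- + port)
Meaning = out / former


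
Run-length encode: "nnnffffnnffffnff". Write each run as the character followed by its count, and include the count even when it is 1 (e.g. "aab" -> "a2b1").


String: "nnnffffnnffffnff"
Scanning for consecutive runs:
  'n' x 3
  'f' x 4
  'n' x 2
  'f' x 4
  'n' x 1
  'f' x 2
RLE = "n3f4n2f4n1f2"


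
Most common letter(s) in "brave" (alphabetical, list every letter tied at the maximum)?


Word: "brave"
Letter counts:
  'a': 1
  'b': 1
  'e': 1
  'r': 1
  'v': 1
Maximum count = 1
Most frequent = 'a', 'b', 'e', 'r', 'v' (1 time each)


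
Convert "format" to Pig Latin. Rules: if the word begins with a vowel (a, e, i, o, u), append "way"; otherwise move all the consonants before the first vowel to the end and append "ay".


Word: "format"
Starts with consonant(s) → move to end, add 'ay'
Consonant cluster: "f"
Pig Latin = "ormatfay"


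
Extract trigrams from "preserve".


Word: "preserve" (length 8)
Number of trigrams = 8 - 3 + 1 = 6
  Position 0: "pre"
  Position 1: "res"
  Position 2: "ese"
  Position 3: "ser"
  Position 4: "erv"
  Position 5: "rve"
Trigrams = "pre", "res", "ese", "ser", "erv", "rve"


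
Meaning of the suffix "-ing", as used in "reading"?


Suffix: -ing
Example: reading (read + -ing)
Meaning = present participle


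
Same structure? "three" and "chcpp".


Pattern of "three": [0, 1, 2, 3, 3]
Pattern of "chcpp": [0, 1, 0, 2, 2]
Patterns do not match
Same pattern = No


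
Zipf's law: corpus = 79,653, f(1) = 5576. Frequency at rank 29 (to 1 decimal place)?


Zipf's law: f(r) = f(1) / r
f(1) = 5576
f(29) = 5576 / 29
= 192.3 occurrences


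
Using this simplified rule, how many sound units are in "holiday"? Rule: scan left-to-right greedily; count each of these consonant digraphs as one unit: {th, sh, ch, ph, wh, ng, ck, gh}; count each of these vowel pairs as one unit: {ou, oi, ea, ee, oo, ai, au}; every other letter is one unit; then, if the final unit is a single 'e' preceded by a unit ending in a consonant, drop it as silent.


Word: "holiday" (7 letters)
Left-to-right scan:
  1. 'h' (letter)
  2. 'o' (letter)
  3. 'l' (letter)
  4. 'i' (letter)
  5. 'd' (letter)
  6. 'a' (letter)
  7. 'y' (letter)
Units from scan: 7
Sound units = 7 units


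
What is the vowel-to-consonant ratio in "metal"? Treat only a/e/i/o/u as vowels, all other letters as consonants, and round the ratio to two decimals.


Word: "metal"
Vowels (a,e,i,o,u): 2
Consonants: 3
Ratio = 2/3
= 0.67


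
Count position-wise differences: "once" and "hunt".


Comparing character by character (same length = 4):
  Pos 0: 'o' vs 'h' !=
  Pos 1: 'n' vs 'u' !=
  Pos 2: 'c' vs 'n' !=
  Pos 3: 'e' vs 't' !=
Hamming distance = 4


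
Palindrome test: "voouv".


Word: "voouv"
Reversed: "vuoov"
Forward == Backward? voouv != vuoov
Palindrome = No


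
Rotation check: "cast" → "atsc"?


Word: "cast", Candidate: "atsc"
Method: check if candidate is substring of word+word
"castcast" contains "atsc"? No
Is rotation = No


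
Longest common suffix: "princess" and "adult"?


Word 1: "princess"
Word 2: "adult"
Comparing from end:
  Pos -1: 's' != 't' (stop)
LCS = "" (length 0)


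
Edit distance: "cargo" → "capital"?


Word 1: "cargo" (length 5)
Word 2: "capital" (length 7)
One optimal edit sequence (insert/delete/substitute each cost 1):
  1. keep 'c'
  2. keep 'a'
  3. insert 'p'  (+1)
  4. insert 'i'  (+1)
  5. substitute 'r' -> 't'  (+1)
  6. substitute 'g' -> 'a'  (+1)
  7. substitute 'o' -> 'l'  (+1)
Total edit operations: 5
Edit distance = 5


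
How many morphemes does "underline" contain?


Word: "underline"
Morphemes: under- / line
Each morpheme carries meaning
= 2 morphemes


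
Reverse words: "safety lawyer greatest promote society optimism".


Original: "safety lawyer greatest promote society optimism"
Words (1..n): safety | lawyer | greatest | promote | society | optimism
Reversed (n..1): optimism | society | promote | greatest | lawyer | safety
Result = "optimism society promote greatest lawyer safety"


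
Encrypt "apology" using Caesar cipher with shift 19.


Word: "apology"
Shift: 19
Each letter → (letter + shift) mod 26:
  'a' (0) + 19 = 19 → 't'
  'p' (15) + 19 = 8 → 'i'
  'o' (14) + 19 = 7 → 'h'
  'l' (11) + 19 = 4 → 'e'
  'o' (14) + 19 = 7 → 'h'
  'g' (6) + 19 = 25 → 'z'
  'y' (24) + 19 = 17 → 'r'
Result = "tihehzr"


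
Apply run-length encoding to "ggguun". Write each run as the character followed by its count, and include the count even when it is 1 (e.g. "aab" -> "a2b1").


String: "ggguun"
Scanning for consecutive runs:
  'g' x 3
  'u' x 2
  'n' x 1
RLE = "g3u2n1"


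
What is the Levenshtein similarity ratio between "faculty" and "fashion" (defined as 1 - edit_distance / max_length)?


Word 1: "faculty" (length 7)
Word 2: "fashion" (length 7)
One optimal edit sequence:
  1. keep 'f'
  2. keep 'a'
  3. substitute 'c' -> 's'  (+1)
  4. substitute 'u' -> 'h'  (+1)
  5. substitute 'l' -> 'i'  (+1)
  6. substitute 't' -> 'o'  (+1)
  7. substitute 'y' -> 'n'  (+1)
Edit distance = 5
Max length = max(7, 7) = 7
Similarity = 1 - 5/7
= 0.2857


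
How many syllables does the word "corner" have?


Word: "corner"
Syllable breakdown: cor / ner
Counting: 2 parts
= 2 syllables


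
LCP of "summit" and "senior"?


Word 1: "summit"
Word 2: "senior"
Comparing from start:
  Pos 0: 's' == 's'
  Pos 1: 'u' != 'e' (stop)
LCP = "s" (length 1)


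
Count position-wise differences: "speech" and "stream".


Comparing character by character (same length = 6):
  Pos 0: 's' vs 's' =
  Pos 1: 'p' vs 't' !=
  Pos 2: 'e' vs 'r' !=
  Pos 3: 'e' vs 'e' =
  Pos 4: 'c' vs 'a' !=
  Pos 5: 'h' vs 'm' !=
Hamming distance = 4


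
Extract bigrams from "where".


Word: "where" (length 5)
Number of bigrams = 5 - 2 + 1 = 4
  Position 0: "wh"
  Position 1: "he"
  Position 2: "er"
  Position 3: "re"
Bigrams = "wh", "he", "er", "re"


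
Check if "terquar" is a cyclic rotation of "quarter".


Word: "quarter", Candidate: "terquar"
Method: check if candidate is substring of word+word
"quarterquarter" contains "terquar"? Yes
Is rotation = Yes


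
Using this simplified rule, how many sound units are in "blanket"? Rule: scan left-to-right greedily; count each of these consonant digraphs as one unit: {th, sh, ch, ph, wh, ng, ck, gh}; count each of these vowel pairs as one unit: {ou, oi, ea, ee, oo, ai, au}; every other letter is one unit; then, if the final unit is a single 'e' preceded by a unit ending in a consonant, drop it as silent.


Word: "blanket" (7 letters)
Left-to-right scan:
  [1] 'b' (letter)
  [2] 'l' (letter)
  [3] 'a' (letter)
  [4] 'n' (letter)
  [5] 'k' (letter)
  [6] 'e' (letter)
  [7] 't' (letter)
Units from scan: 7
Sound units = 7 units


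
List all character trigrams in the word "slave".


Word: "slave" (length 5)
Number of trigrams = 5 - 3 + 1 = 3
  Position 0: "sla"
  Position 1: "lav"
  Position 2: "ave"
Trigrams = "sla", "lav", "ave"


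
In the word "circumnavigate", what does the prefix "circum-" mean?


Prefix: circum-
As in: circumnavigate -> circum- + navigate
Meaning = around


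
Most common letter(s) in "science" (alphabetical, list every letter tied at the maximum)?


Word: "science"
Letter counts:
  'c': 2
  'e': 2
  'i': 1
  'n': 1
  's': 1
Maximum count = 2
Most frequent = 'c', 'e' (2 times each)


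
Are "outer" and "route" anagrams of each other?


Word 1: "outer" → sorted: eortu
Word 2: "route" → sorted: eortu
Same letters? eortu == eortu
Anagram = Yes


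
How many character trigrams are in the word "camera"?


Word: "camera" (length 6)
Number of 3-grams = length - 3 + 1 = 6 - 3 + 1
= 4


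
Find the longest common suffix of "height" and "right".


Word 1: "height"
Word 2: "right"
Comparing from end:
  Pos -1: 't' == 't'
  Pos -2: 'h' == 'h'
  Pos -3: 'g' == 'g'
  Pos -4: 'i' == 'i'
  Pos -5: 'e' != 'r' (stop)
LCS = "ight" (length 4)


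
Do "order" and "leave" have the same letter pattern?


Pattern of "order": [0, 1, 2, 3, 1]
Pattern of "leave": [0, 1, 2, 3, 1]
Patterns match
Same pattern = Yes


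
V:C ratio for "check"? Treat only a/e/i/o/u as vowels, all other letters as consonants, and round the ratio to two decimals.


Word: "check"
Vowels (a,e,i,o,u): 1
Consonants: 4
Ratio = 1/4
= 0.25


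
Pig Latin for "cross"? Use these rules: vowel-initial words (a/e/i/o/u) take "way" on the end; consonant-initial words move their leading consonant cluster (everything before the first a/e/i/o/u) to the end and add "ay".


Word: "cross"
Starts with consonant(s) → move to end, add 'ay'
Consonant cluster: "cr"
Pig Latin = "osscray"


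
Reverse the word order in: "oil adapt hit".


Original: "oil adapt hit"
Words (1..n): oil | adapt | hit
Reversed (n..1): hit | adapt | oil
Result = "hit adapt oil"


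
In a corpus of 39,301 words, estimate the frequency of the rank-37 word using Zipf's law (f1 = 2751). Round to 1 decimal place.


Zipf's law: f(r) = f(1) / r
f(1) = 2751
f(37) = 2751 / 37
= 74.4 occurrences


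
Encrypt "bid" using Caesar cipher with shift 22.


Word: "bid"
Shift: 22
Each letter → (letter + shift) mod 26:
  'b' (1) + 22 = 23 → 'x'
  'i' (8) + 22 = 4 → 'e'
  'd' (3) + 22 = 25 → 'z'
Result = "xez"


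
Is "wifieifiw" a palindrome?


Word: "wifieifiw"
Reversed: "wifieifiw"
Forward == Backward? wifieifiw == wifieifiw
Palindrome = Yes


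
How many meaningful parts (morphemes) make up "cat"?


Word: "cat"
Morphemes: cat
Each morpheme carries meaning
= 1 morpheme


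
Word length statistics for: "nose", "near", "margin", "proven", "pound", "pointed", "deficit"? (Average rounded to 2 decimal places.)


Lengths: "nose"=4, "near"=4, "margin"=6, "proven"=6, "pound"=5, "pointed"=7, "deficit"=7
Sum = 39, Count = 7
Average = 39/7 = 5.57
= avg=5.57, min=4, max=7


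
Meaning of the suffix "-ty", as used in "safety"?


Suffix: -ty
Example: safety (safe + -ty)
Meaning = quality of


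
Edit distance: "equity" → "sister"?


Word 1: "equity" (length 6)
Word 2: "sister" (length 6)
One optimal edit sequence (insert/delete/substitute each cost 1):
  1. substitute 'e' -> 's'  (+1)
  2. substitute 'q' -> 'i'  (+1)
  3. substitute 'u' -> 's'  (+1)
  4. substitute 'i' -> 't'  (+1)
  5. substitute 't' -> 'e'  (+1)
  6. substitute 'y' -> 'r'  (+1)
Total edit operations: 6
Edit distance = 6


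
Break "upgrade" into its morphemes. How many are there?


Word: "upgrade"
Morphemes: up- / grade
Each morpheme carries meaning
= 2 morphemes


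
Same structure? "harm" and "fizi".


Pattern of "harm": [0, 1, 2, 3]
Pattern of "fizi": [0, 1, 2, 1]
Patterns do not match
Same pattern = No


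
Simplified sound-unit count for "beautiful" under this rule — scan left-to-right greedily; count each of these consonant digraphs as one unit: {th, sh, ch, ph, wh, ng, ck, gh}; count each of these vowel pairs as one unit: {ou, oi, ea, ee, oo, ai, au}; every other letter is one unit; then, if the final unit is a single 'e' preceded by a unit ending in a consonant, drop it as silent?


Word: "beautiful" (9 letters)
Left-to-right scan:
  (1) 'b' (letter)
  (2) 'ea' (vowel-pair)
  (3) 'u' (letter)
  (4) 't' (letter)
  (5) 'i' (letter)
  (6) 'f' (letter)
  (7) 'u' (letter)
  (8) 'l' (letter)
Units from scan: 8
Sound units = 8 units


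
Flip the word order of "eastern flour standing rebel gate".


Original: "eastern flour standing rebel gate"
Words (1..n): eastern | flour | standing | rebel | gate
Reversed (n..1): gate | rebel | standing | flour | eastern
Result = "gate rebel standing flour eastern"


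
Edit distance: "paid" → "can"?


Word 1: "paid" (length 4)
Word 2: "can" (length 3)
One optimal edit sequence (insert/delete/substitute each cost 1):
  1. substitute 'p' -> 'c'  (+1)
  2. keep 'a'
  3. delete 'i'  (+1)
  4. substitute 'd' -> 'n'  (+1)
Total edit operations: 3
Edit distance = 3


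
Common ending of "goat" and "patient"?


Word 1: "goat"
Word 2: "patient"
Comparing from end:
  Pos -1: 't' == 't'
  Pos -2: 'a' != 'n' (stop)
LCS = "t" (length 1)


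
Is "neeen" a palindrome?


Word: "neeen"
Reversed: "neeen"
Forward == Backward? neeen == neeen
Palindrome = Yes


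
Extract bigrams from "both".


Word: "both" (length 4)
Number of bigrams = 4 - 2 + 1 = 3
  Position 0: "bo"
  Position 1: "ot"
  Position 2: "th"
Bigrams = "bo", "ot", "th"


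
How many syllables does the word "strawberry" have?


Word: "strawberry"
Syllable breakdown: straw / ber / ry
Counting: 3 parts
= 3 syllables


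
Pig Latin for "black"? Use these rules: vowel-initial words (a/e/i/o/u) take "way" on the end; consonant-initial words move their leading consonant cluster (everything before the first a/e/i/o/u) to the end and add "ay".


Word: "black"
Starts with consonant(s) → move to end, add 'ay'
Consonant cluster: "bl"
Pig Latin = "ackblay"


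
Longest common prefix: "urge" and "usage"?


Word 1: "urge"
Word 2: "usage"
Comparing from start:
  Pos 0: 'u' == 'u'
  Pos 1: 'r' != 's' (stop)
LCP = "u" (length 1)


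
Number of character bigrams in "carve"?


Word: "carve" (length 5)
Number of 2-grams = length - 2 + 1 = 5 - 2 + 1
= 4


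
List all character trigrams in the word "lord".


Word: "lord" (length 4)
Number of trigrams = 4 - 3 + 1 = 2
  Position 0: "lor"
  Position 1: "ord"
Trigrams = "lor", "ord"


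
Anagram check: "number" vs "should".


Word 1: "number" → sorted: bemnru
Word 2: "should" → sorted: dhlosu
Same letters? bemnru != dhlosu
Anagram = No


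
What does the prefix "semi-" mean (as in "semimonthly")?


Prefix: semi-
Example: semimonthly = semi- + monthly
Meaning = half


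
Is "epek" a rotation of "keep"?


Word: "keep", Candidate: "epek"
Method: check if candidate is substring of word+word
"keepkeep" contains "epek"? No
Is rotation = No


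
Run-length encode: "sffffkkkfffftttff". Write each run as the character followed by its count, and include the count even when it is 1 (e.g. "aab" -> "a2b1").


String: "sffffkkkfffftttff"
Scanning for consecutive runs:
  's' x 1
  'f' x 4
  'k' x 3
  'f' x 4
  't' x 3
  'f' x 2
RLE = "s1f4k3f4t3f2"


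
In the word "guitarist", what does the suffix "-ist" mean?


Suffix: -ist
Example: guitarist = guitar + -ist
Meaning = one who practices


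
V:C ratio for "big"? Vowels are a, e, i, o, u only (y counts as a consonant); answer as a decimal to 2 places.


Word: "big"
Vowels (a,e,i,o,u): 1
Consonants: 2
Ratio = 1/2
= 0.50


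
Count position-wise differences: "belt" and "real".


Comparing character by character (same length = 4):
  Pos 0: 'b' vs 'r' !=
  Pos 1: 'e' vs 'e' =
  Pos 2: 'l' vs 'a' !=
  Pos 3: 't' vs 'l' !=
Hamming distance = 3
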